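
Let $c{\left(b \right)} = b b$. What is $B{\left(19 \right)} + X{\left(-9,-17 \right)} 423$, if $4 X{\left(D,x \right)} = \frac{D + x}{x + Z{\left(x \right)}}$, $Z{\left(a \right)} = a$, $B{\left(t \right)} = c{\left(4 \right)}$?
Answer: $\frac{6587}{68} \approx 96.868$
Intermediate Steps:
$c{\left(b \right)} = b^{2}$
$B{\left(t \right)} = 16$ ($B{\left(t \right)} = 4^{2} = 16$)
$X{\left(D,x \right)} = \frac{D + x}{8 x}$ ($X{\left(D,x \right)} = \frac{\left(D + x\right) \frac{1}{x + x}}{4} = \frac{\left(D + x\right) \frac{1}{2 x}}{4} = \frac{\frac{1}{2} \frac{1}{x} \left(D + x\right)}{4} = \frac{D + x}{8 x}$)
$B{\left(19 \right)} + X{\left(-9,-17 \right)} 423 = 16 + \frac{-9 - 17}{8 \left(-17\right)} 423 = 16 + \frac{1}{8} \left(- \frac{1}{17}\right) \left(-26\right) 423 = 16 + \frac{13}{68} \cdot 423 = 16 + \frac{5499}{68} = \frac{6587}{68}$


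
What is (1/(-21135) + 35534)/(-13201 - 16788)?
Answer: -751011089/633817515 ≈ -1.1849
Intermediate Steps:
(1/(-21135) + 35534)/(-13201 - 16788) = (-1/21135 + 35534)/(-29989) = (751011089/21135)*(-1/29989) = -751011089/633817515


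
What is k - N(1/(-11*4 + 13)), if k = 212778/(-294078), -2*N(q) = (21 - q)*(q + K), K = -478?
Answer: -236815588865/47101493 ≈ -5027.8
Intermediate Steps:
N(q) = -(-478 + q)*(21 - q)/2 (N(q) = -(21 - q)*(q - 478)/2 = -(21 - q)*(-478 + q)/2 = -(-478 + q)*(21 - q)/2)
k = -35463/49013 (k = 212778*(-1/294078) = -35463/49013 ≈ -0.72354)
k - N(1/(-11*4 + 13)) = -35463/49013 - (5019 + (1/(-11*4 + 13))**2/2 - 499/(2*(-11*4 + 13))) = -35463/49013 - (5019 + (1/(-44 + 13))**2/2 - 499/(2*(-44 + 13))) = -35463/49013 - (5019 + (1/(-31))**2/2 - 499/2/(-31)) = -35463/49013 - (5019 + (-1/31)**2/2 - 499/2*(-1/31)) = -35463/49013 - (5019 + (1/2)*(1/961) + 499/62) = -35463/49013 - (5019 + 1/1922 + 499/62) = -35463/49013 - 1*4830994/961 = -35463/49013 - 4830994/961 = -236815588865/47101493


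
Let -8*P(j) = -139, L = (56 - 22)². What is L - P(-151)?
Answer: 9109/8 ≈ 1138.6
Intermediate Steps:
L = 1156 (L = 34² = 1156)
P(j) = 139/8 (P(j) = -⅛*(-139) = 139/8)
L - P(-151) = 1156 - 1*139/8 = 1156 - 139/8 = 9109/8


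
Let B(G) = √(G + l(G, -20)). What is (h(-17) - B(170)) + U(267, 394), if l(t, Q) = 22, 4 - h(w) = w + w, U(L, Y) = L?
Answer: 305 - 8*√3 ≈ 291.14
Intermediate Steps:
h(w) = 4 - 2*w (h(w) = 4 - (w + w) = 4 - 2*w)
B(G) = √(22 + G) (B(G) = √(G + 22) = √(22 + G))
(h(-17) - B(170)) + U(267, 394) = ((4 - 2*(-17)) - √(22 + 170)) + 267 = ((4 + 34) - √192) + 267 = (38 - 8*√3) + 267 = 305 - 8*√3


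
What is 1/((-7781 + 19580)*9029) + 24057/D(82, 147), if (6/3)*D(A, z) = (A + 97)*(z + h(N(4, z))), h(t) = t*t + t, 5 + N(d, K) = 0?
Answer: 5125737019387/3184596080703 ≈ 1.6095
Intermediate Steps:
N(d, K) = -5 (N(d, K) = -5 + 0 = -5)
h(t) = t + t² (h(t) = t² + t = t + t²)
D(A, z) = (20 + z)*(97 + A)/2 (D(A, z) = ((A + 97)*(z - 5*(1 - 5)))/2 = ((97 + A)*(z - 5*(-4)))/2 = ((97 + A)*(z + 20))/2 = ((97 + A)*(20 + z))/2 = ((20 + z)*(97 + A))/2 = (20 + z)*(97 + A)/2)
1/((-7781 + 19580)*9029) + 24057/D(82, 147) = 1/((-7781 + 19580)*9029) + 24057/(970 + 10*82 + (97/2)*147 + (½)*82*147) = (1/9029)/11799 + 24057/(970 + 820 + 14259/2 + 6027) = (1/11799)*(1/9029) + 24057/(29893/2) = 1/106533171 + 24057*(2/29893) = 1/106533171 + 48114/29893 = 5125737019387/3184596080703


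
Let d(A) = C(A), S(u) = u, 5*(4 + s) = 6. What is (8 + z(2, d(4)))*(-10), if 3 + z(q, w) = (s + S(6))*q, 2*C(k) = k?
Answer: -114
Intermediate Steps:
s = -14/5 (s = -4 + (⅕)*6 = -4 + 6/5 = -14/5 ≈ -2.8000)
C(k) = k/2
d(A) = A/2
z(q, w) = -3 + 16*q/5 (z(q, w) = -3 + (-14/5 + 6)*q = -3 + 16*q/5)
(8 + z(2, d(4)))*(-10) = (8 + (-3 + (16/5)*2))*(-10) = (8 + (-3 + 32/5))*(-10) = (8 + 17/5)*(-10) = (57/5)*(-10) = -114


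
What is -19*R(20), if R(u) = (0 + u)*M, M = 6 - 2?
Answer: -1520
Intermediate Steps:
M = 4
R(u) = 4*u (R(u) = (0 + u)*4 = u*4 = 4*u)
-19*R(20) = -76*20 = -19*80 = -1520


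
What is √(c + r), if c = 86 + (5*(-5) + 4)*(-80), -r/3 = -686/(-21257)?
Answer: 2*√199485274907/21257 ≈ 42.023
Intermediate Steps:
r = -2058/21257 (r = -(-2058)/(-21257) = -(-2058)*(-1)/21257 = -3*686/21257 = -2058/21257 ≈ -0.096815)
c = 1766 (c = 86 + (-25 + 4)*(-80) = 86 - 21*(-80) = 86 + 1680 = 1766)
√(c + r) = √(1766 - 2058/21257) = √(37537804/21257) = 2*√199485274907/21257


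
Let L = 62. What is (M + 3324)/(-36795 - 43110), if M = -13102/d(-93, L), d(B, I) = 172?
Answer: -279313/6871830 ≈ -0.040646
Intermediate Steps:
M = -6551/86 (M = -13102/172 = -13102*1/172 = -6551/86 ≈ -76.174)
(M + 3324)/(-36795 - 43110) = (-6551/86 + 3324)/(-36795 - 43110) = (279313/86)/(-79905) = (279313/86)*(-1/79905) = -279313/6871830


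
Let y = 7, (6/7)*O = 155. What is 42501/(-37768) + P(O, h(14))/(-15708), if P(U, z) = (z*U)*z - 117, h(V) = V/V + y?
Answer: -825216379/444944808 ≈ -1.8546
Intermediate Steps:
O = 1085/6 (O = (7/6)*155 = 1085/6 ≈ 180.83)
h(V) = 8 (h(V) = V/V + 7 = 1 + 7 = 8)
P(U, z) = -117 + U*z**2 (P(U, z) = (U*z)*z - 117 = U*z**2 - 117 = -117 + U*z**2)
42501/(-37768) + P(O, h(14))/(-15708) = 42501/(-37768) + (-117 + (1085/6)*8**2)/(-15708) = 42501*(-1/37768) + (-117 + (1085/6)*64)*(-1/15708) = -42501/37768 + (-117 + 34720/3)*(-1/15708) = -42501/37768 + (34369/3)*(-1/15708) = -42501/37768 - 34369/47124 = -825216379/444944808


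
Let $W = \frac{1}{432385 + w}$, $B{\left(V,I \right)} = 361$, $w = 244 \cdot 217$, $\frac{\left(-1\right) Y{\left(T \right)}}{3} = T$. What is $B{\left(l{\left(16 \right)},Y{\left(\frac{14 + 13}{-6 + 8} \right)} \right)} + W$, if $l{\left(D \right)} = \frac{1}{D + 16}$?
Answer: $\frac{175205214}{485333} \approx 361.0$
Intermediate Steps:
$l{\left(D \right)} = \frac{1}{16 + D}$
$Y{\left(T \right)} = - 3 T$
$w = 52948$
$W = \frac{1}{485333}$ ($W = \frac{1}{432385 + 52948} = \frac{1}{485333} \approx 2.0604 \cdot 10^{-6}$)
$B{\left(l{\left(16 \right)},Y{\left(\frac{14 + 13}{-6 + 8} \right)} \right)} + W = 361 + \frac{1}{485333} = \frac{175205214}{485333}$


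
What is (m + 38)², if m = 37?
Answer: 5625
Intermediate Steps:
(m + 38)² = (37 + 38)² = 75² = 5625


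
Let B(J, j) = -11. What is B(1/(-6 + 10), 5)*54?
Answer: -594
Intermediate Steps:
B(1/(-6 + 10), 5)*54 = -11*54 = -594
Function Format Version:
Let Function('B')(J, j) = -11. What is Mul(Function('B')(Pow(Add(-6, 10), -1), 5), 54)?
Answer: -594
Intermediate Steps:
Mul(Function('B')(Pow(Add(-6, 10), -1), 5), 54) = Mul(-11, 54) = -594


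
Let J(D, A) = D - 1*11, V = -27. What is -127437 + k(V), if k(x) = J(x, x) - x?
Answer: -127448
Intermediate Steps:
J(D, A) = -11 + D (J(D, A) = D - 11 = -11 + D)
k(x) = -11 (k(x) = (-11 + x) - x = -11)
-127437 + k(V) = -127437 - 11 = -127448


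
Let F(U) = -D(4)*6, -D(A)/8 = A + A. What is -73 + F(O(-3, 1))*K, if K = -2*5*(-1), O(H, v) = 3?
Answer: 3767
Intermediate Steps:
D(A) = -16*A (D(A) = -8*(A + A) = -16*A)
K = 10 (K = -10*(-1) = 10)
F(U) = 384 (F(U) = -(-16)*4*6 = -1*(-64)*6 = 64*6 = 384)
-73 + F(O(-3, 1))*K = -73 + 384*10 = -73 + 3840 = 3767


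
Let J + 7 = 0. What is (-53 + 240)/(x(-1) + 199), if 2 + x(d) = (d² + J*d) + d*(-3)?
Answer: 187/208 ≈ 0.89904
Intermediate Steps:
J = -7 (J = -7 + 0 = -7)
x(d) = -2 + d² - 10*d (x(d) = -2 + ((d² - 7*d) + d*(-3)) = -2 + ((d² - 7*d) - 3*d) = -2 + (d² - 10*d) = -2 + d² - 10*d)
(-53 + 240)/(x(-1) + 199) = (-53 + 240)/((-2 + (-1)² - 10*(-1)) + 199) = 187/((-2 + 1 + 10) + 199) = 187/(9 + 199) = 187/208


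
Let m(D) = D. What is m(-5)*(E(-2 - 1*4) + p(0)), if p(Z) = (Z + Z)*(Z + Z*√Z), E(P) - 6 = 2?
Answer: -40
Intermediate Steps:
E(P) = 8 (E(P) = 6 + 2 = 8)
p(Z) = 2*Z*(Z + Z^(3/2)) (p(Z) = (2*Z)*(Z + Z^(3/2)) = 2*Z*(Z + Z^(3/2)))
m(-5)*(E(-2 - 1*4) + p(0)) = -5*(8 + (2*0² + 2*0^(5/2))) = -5*(8 + (2*0 + 2*0)) = -5*(8 + (0 + 0)) = -5*(8 + 0) = -5*8 = -40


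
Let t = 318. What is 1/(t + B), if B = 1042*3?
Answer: 1/3444 ≈ 0.00029036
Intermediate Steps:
B = 3126
1/(t + B) = 1/(318 + 3126) = 1/3444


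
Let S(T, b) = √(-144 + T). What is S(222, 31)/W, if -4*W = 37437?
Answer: -4*√78/37437 ≈ -0.00094364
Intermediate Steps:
W = -37437/4 (W = -¼*37437 = -37437/4 ≈ -9359.3)
S(222, 31)/W = √(-144 + 222)/(-37437/4) = √78*(-4/37437) = -4*√78/37437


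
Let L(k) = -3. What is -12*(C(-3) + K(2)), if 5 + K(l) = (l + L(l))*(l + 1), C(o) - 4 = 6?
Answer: -24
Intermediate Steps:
C(o) = 10 (C(o) = 4 + 6 = 10)
K(l) = -5 + (1 + l)*(-3 + l) (K(l) = -5 + (l - 3)*(l + 1) = -5 + (-3 + l)*(1 + l) = -5 + (1 + l)*(-3 + l))
-12*(C(-3) + K(2)) = -12*(10 + (-8 + 2² - 2*2)) = -12*(10 + (-8 + 4 - 4)) = -12*(10 - 8) = -12*2 = -24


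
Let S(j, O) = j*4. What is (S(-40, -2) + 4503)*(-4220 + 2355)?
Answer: -8099695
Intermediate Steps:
S(j, O) = 4*j
(S(-40, -2) + 4503)*(-4220 + 2355) = (4*(-40) + 4503)*(-4220 + 2355) = (-160 + 4503)*(-1865) = 4343*(-1865) = -8099695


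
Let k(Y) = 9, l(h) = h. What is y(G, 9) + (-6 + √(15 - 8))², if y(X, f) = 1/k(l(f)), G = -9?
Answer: 388/9 - 12*√7 ≈ 11.362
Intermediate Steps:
y(X, f) = ⅑ (y(X, f) = 1/9 = ⅑)
y(G, 9) + (-6 + √(15 - 8))² = ⅑ + (-6 + √(15 - 8))² = ⅑ + (-6 + √7)²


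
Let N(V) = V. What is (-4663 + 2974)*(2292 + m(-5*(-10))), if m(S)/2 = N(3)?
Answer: -3881322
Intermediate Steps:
m(S) = 6 (m(S) = 2*3 = 6)
(-4663 + 2974)*(2292 + m(-5*(-10))) = (-4663 + 2974)*(2292 + 6) = -1689*2298 = -3881322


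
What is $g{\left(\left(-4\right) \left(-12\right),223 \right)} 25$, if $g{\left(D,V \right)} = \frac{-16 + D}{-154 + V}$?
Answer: $\frac{800}{69} \approx 11.594$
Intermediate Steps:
$g{\left(D,V \right)} = \frac{-16 + D}{-154 + V}$
$g{\left(\left(-4\right) \left(-12\right),223 \right)} 25 = \frac{-16 - -48}{-154 + 223} \cdot 25 = \frac{-16 + 48}{69} \cdot 25 = \frac{1}{69} \cdot 32 \cdot 25 = \frac{32}{69} \cdot 25 = \frac{800}{69}$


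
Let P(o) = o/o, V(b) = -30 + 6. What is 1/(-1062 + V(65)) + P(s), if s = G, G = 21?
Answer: 1085/1086 ≈ 0.99908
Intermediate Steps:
V(b) = -24
s = 21
P(o) = 1
1/(-1062 + V(65)) + P(s) = 1/(-1062 - 24) + 1 = 1/(-1086) + 1 = -1/1086 + 1 = 1085/1086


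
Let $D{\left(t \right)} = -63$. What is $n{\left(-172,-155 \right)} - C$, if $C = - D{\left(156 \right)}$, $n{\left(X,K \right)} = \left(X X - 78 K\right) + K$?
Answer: $41456$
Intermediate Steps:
$n{\left(X,K \right)} = X^{2} - 77 K$ ($n{\left(X,K \right)} = \left(X^{2} - 78 K\right) + K = X^{2} - 77 K$)
$C = 63$ ($C = \left(-1\right) \left(-63\right) = 63$)
$n{\left(-172,-155 \right)} - C = \left(\left(-172\right)^{2} - -11935\right) - 63 = \left(29584 + 11935\right) - 63 = 41519 - 63 = 41456$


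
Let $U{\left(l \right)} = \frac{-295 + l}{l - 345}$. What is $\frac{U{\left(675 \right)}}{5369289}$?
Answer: $\frac{38}{177186537} \approx 2.1446 \cdot 10^{-7}$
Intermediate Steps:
$U{\left(l \right)} = \frac{-295 + l}{-345 + l}$
$\frac{U{\left(675 \right)}}{5369289} = \frac{\frac{1}{-345 + 675} \left(-295 + 675\right)}{5369289} = \frac{1}{330} \cdot 380 \cdot \frac{1}{5369289} = \frac{38}{33} \cdot \frac{1}{5369289} = \frac{38}{177186537}$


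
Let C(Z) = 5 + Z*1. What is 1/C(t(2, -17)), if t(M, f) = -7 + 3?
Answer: 1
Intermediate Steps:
t(M, f) = -4
C(Z) = 5 + Z
1/C(t(2, -17)) = 1/(5 - 4) = 1/1 = 1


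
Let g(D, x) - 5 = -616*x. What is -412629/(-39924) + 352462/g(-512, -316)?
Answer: 10488274073/863516196 ≈ 12.146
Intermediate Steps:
g(D, x) = 5 - 616*x
-412629/(-39924) + 352462/g(-512, -316) = -412629/(-39924) + 352462/(5 - 616*(-316)) = -412629*(-1/39924) + 352462/(5 + 194656) = 137543/13308 + 352462/194661 = 10488274073/863516196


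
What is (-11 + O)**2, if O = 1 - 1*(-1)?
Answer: 81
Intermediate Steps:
O = 2 (O = 1 + 1 = 2)
(-11 + O)**2 = (-11 + 2)**2 = (-9)**2 = 81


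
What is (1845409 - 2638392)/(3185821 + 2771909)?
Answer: -792983/5957730 ≈ -0.13310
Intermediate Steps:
(1845409 - 2638392)/(3185821 + 2771909) = -792983/5957730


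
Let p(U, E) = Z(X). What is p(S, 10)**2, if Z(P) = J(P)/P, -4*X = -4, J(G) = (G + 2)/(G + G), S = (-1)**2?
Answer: 9/4 ≈ 2.2500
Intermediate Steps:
S = 1
J(G) = (2 + G)/(2*G) (J(G) = (2 + G)/((2*G)) = (2 + G)*(1/(2*G)) = (2 + G)/(2*G))
X = 1 (X = -1/4*(-4) = 1)
Z(P) = (2 + P)/(2*P**2) (Z(P) = ((2 + P)/(2*P))/P = (2 + P)/(2*P**2))
p(U, E) = 3/2 (p(U, E) = (1/2)*(2 + 1)/1**2 = (1/2)*1*3 = 3/2)
p(S, 10)**2 = (3/2)**2 = 9/4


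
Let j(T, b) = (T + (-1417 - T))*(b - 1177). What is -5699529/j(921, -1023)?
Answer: -518139/283400 ≈ -1.8283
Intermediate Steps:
j(T, b) = 1667809 - 1417*b (j(T, b) = -1417*(-1177 + b) = 1667809 - 1417*b)
-5699529/j(921, -1023) = -5699529/(1667809 - 1417*(-1023)) = -5699529/(1667809 + 1449591) = -5699529/3117400 = -5699529*1/3117400 = -518139/283400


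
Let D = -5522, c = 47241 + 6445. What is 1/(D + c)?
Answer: 1/48164 ≈ 2.0762e-5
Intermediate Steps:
c = 53686
1/(D + c) = 1/(-5522 + 53686) = 1/48164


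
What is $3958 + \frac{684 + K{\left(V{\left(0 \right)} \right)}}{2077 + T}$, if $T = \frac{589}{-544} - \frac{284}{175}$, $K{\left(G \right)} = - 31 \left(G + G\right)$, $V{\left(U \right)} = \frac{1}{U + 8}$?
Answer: $\frac{781661836182}{197472829} \approx 3958.3$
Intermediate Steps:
$V{\left(U \right)} = \frac{1}{8 + U}$
$K{\left(G \right)} = - 62 G$ ($K{\left(G \right)} = - 31 \cdot 2 G = - 62 G$)
$T = - \frac{257571}{95200}$ ($T = 589 \left(- \frac{1}{544}\right) - \frac{284}{175} = - \frac{589}{544} - \frac{284}{175} = - \frac{257571}{95200} \approx -2.7056$)
$3958 + \frac{684 + K{\left(V{\left(0 \right)} \right)}}{2077 + T} = 3958 + \frac{684 - \frac{62}{8 + 0}}{2077 - \frac{257571}{95200}} = 3958 + \frac{684 - \frac{62}{8}}{\frac{197472829}{95200}} = 3958 + \left(684 - \frac{31}{4}\right) \frac{95200}{197472829} = 3958 + \frac{2705}{4} \cdot \frac{95200}{197472829} = 3958 + \frac{64379000}{197472829} = \frac{781661836182}{197472829}$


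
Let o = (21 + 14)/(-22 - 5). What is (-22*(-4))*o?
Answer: -3080/27 ≈ -114.07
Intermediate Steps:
o = -35/27 (o = 35/(-27) = 35*(-1/27) = -35/27 ≈ -1.2963)
(-22*(-4))*o = -22*(-4)*(-35/27) = 88*(-35/27) = -3080/27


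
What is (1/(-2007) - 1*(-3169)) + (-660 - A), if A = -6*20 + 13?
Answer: 5250311/2007 ≈ 2616.0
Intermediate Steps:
A = -107 (A = -120 + 13 = -107)
(1/(-2007) - 1*(-3169)) + (-660 - A) = (1/(-2007) - 1*(-3169)) + (-660 - 1*(-107)) = (-1/2007 + 3169) + (-660 + 107) = 6360182/2007 - 553 = 5250311/2007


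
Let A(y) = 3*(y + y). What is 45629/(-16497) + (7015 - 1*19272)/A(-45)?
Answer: 7032737/164970 ≈ 42.630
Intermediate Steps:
A(y) = 6*y (A(y) = 3*(2*y) = 6*y)
45629/(-16497) + (7015 - 1*19272)/A(-45) = 45629/(-16497) + (7015 - 1*19272)/((6*(-45))) = 45629*(-1/16497) + (7015 - 19272)/(-270) = -45629/16497 - 12257*(-1/270) = -45629/16497 + 12257/270 = 7032737/164970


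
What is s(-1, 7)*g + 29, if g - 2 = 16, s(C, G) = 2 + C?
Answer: 47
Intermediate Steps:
g = 18 (g = 2 + 16 = 18)
s(-1, 7)*g + 29 = (2 - 1)*18 + 29 = 1*18 + 29 = 18 + 29 = 47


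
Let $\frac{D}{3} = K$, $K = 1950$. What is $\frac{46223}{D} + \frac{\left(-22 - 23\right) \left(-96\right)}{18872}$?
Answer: $\frac{112199057}{13800150} \approx 8.1303$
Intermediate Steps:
$D = 5850$ ($D = 3 \cdot 1950 = 5850$)
$\frac{46223}{D} + \frac{\left(-22 - 23\right) \left(-96\right)}{18872} = \frac{46223}{5850} + \frac{\left(-22 - 23\right) \left(-96\right)}{18872} = 46223 \cdot \frac{1}{5850} + \left(-45\right) \left(-96\right) \frac{1}{18872} = \frac{46223}{5850} + 4320 \cdot \frac{1}{18872} = \frac{46223}{5850} + \frac{540}{2359} = \frac{112199057}{13800150}$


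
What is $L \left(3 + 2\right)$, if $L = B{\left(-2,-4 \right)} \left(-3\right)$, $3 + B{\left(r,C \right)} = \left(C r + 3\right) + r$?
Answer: $-90$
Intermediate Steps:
$B{\left(r,C \right)} = r + C r$ ($B{\left(r,C \right)} = -3 + \left(\left(C r + 3\right) + r\right) = -3 + \left(\left(3 + C r\right) + r\right) = -3 + \left(3 + r + C r\right) = r + C r$)
$L = -18$ ($L = - 2 \left(1 - 4\right) \left(-3\right) = \left(-2\right) \left(-3\right) \left(-3\right) = 6 \left(-3\right) = -18$)
$L \left(3 + 2\right) = - 18 \left(3 + 2\right) = \left(-18\right) 5 = -90$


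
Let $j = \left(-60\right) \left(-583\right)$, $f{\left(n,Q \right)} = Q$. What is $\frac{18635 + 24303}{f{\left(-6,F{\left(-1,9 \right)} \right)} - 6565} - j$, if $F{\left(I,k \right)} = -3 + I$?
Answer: $- \frac{229826558}{6569} \approx -34987.0$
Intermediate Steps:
$j = 34980$
$\frac{18635 + 24303}{f{\left(-6,F{\left(-1,9 \right)} \right)} - 6565} - j = \frac{18635 + 24303}{\left(-3 - 1\right) - 6565} - 34980 = \frac{42938}{-4 - 6565} - 34980 = \frac{42938}{-6569} - 34980 = 42938 \left(- \frac{1}{6569}\right) - 34980 = - \frac{42938}{6569} - 34980 = - \frac{229826558}{6569}$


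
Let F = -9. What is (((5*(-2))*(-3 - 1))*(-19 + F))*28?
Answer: -31360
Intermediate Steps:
(((5*(-2))*(-3 - 1))*(-19 + F))*28 = (((5*(-2))*(-3 - 1))*(-19 - 9))*28 = (-10*(-4)*(-28))*28 = (40*(-28))*28 = -1120*28 = -31360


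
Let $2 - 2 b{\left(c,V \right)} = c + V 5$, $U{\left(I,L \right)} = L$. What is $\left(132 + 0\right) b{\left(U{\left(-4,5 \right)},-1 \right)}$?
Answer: $132$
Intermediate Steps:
$b{\left(c,V \right)} = 1 - \frac{5 V}{2} - \frac{c}{2}$ ($b{\left(c,V \right)} = 1 - \frac{c + V 5}{2} = 1 - \frac{c + 5 V}{2} = 1 - \left(\frac{c}{2} + \frac{5 V}{2}\right) = 1 - \frac{5 V}{2} - \frac{c}{2}$)
$\left(132 + 0\right) b{\left(U{\left(-4,5 \right)},-1 \right)} = \left(132 + 0\right) \left(1 - - \frac{5}{2} - \frac{5}{2}\right) = 132 \left(1 + \frac{5}{2} - \frac{5}{2}\right) = 132 \cdot 1 = 132$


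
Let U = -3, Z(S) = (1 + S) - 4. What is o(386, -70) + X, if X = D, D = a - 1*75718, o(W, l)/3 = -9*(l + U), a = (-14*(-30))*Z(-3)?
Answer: -76267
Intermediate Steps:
Z(S) = -3 + S
a = -2520 (a = (-14*(-30))*(-3 - 3) = 420*(-6) = -2520)
o(W, l) = 81 - 27*l (o(W, l) = 3*(-9*(l - 3)) = 3*(-9*(-3 + l)) = 3*(27 - 9*l) = 81 - 27*l)
D = -78238 (D = -2520 - 1*75718 = -2520 - 75718 = -78238)
X = -78238
o(386, -70) + X = (81 - 27*(-70)) - 78238 = (81 + 1890) - 78238 = 1971 - 78238 = -76267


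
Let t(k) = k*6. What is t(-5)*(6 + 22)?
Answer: -840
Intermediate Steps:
t(k) = 6*k
t(-5)*(6 + 22) = (6*(-5))*(6 + 22) = -30*28 = -840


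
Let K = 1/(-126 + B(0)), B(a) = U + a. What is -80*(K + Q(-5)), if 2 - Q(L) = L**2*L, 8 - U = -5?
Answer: -1148000/113 ≈ -10159.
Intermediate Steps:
U = 13 (U = 8 - 1*(-5) = 8 + 5 = 13)
B(a) = 13 + a
Q(L) = 2 - L**3 (Q(L) = 2 - L**2*L = 2 - L**3)
K = -1/113 (K = 1/(-126 + (13 + 0)) = 1/(-126 + 13) = 1/(-113) = -1/113 ≈ -0.0088496)
-80*(K + Q(-5)) = -80*(-1/113 + (2 - 1*(-5)**3)) = -80*(-1/113 + (2 - 1*(-125))) = -80*(-1/113 + (2 + 125)) = -80*(-1/113 + 127) = -80*14350/113 = -1148000/113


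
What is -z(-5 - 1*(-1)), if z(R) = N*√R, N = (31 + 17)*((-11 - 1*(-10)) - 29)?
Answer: 2880*I ≈ 2880.0*I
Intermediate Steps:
N = -1440 (N = 48*((-11 + 10) - 29) = 48*(-1 - 29) = 48*(-30) = -1440)
z(R) = -1440*√R
-z(-5 - 1*(-1)) = -(-1440)*√(-5 - 1*(-1)) = -(-1440)*√(-5 + 1) = -(-1440)*√(-4) = -(-1440)*2*I = -(-2880)*I = 2880*I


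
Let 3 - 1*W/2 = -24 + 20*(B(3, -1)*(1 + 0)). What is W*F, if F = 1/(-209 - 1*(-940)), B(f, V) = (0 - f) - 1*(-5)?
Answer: -26/731 ≈ -0.035568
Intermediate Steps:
B(f, V) = 5 - f (B(f, V) = -f + 5 = 5 - f)
W = -26 (W = 6 - 2*(-24 + 20*((5 - 1*3)*(1 + 0))) = 6 - 2*(-24 + 20*((5 - 3)*1)) = 6 - 2*(-24 + 20*(2*1)) = 6 - 2*(-24 + 20*2) = 6 - 2*(-24 + 40) = 6 - 2*16 = 6 - 32 = -26)
F = 1/731 (F = 1/(-209 + 940) = 1/731 ≈ 0.0013680)
W*F = -26*1/731 = -26/731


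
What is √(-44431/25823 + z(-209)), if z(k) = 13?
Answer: 2*√38374559/3689 ≈ 3.3585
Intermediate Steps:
√(-44431/25823 + z(-209)) = √(-44431/25823 + 13) = √(291268/25823) = 2*√38374559/3689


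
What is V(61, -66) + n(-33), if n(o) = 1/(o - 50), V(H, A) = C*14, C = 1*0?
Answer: -1/83 ≈ -0.012048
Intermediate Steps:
C = 0
V(H, A) = 0 (V(H, A) = 0*14 = 0)
n(o) = 1/(-50 + o)
V(61, -66) + n(-33) = 0 + 1/(-50 - 33) = 0 + 1/(-83) = 0 - 1/83 = -1/83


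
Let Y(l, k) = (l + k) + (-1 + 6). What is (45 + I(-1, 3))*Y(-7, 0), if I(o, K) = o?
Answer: -88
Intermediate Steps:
Y(l, k) = 5 + k + l (Y(l, k) = (k + l) + 5 = 5 + k + l)
(45 + I(-1, 3))*Y(-7, 0) = (45 - 1)*(5 + 0 - 7) = 44*(-2) = -88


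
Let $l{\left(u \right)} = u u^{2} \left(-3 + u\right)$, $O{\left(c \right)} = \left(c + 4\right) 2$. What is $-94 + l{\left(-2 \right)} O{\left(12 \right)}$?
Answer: $1186$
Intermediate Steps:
$O{\left(c \right)} = 8 + 2 c$ ($O{\left(c \right)} = \left(4 + c\right) 2 = 8 + 2 c$)
$l{\left(u \right)} = u^{3} \left(-3 + u\right)$
$-94 + l{\left(-2 \right)} O{\left(12 \right)} = -94 + \left(-2\right)^{3} \left(-3 - 2\right) \left(8 + 2 \cdot 12\right) = -94 + \left(-8\right) \left(-5\right) \left(8 + 24\right) = -94 + 40 \cdot 32 = -94 + 1280 = 1186$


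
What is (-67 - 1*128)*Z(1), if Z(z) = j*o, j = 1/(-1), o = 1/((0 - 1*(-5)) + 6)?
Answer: 195/11 ≈ 17.727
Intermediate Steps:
o = 1/11 (o = 1/((0 + 5) + 6) = 1/(5 + 6) = 1/11 ≈ 0.090909)
j = -1 (j = 1*(-1) = -1)
Z(z) = -1/11 (Z(z) = -1*1/11 = -1/11)
(-67 - 1*128)*Z(1) = (-67 - 1*128)*(-1/11) = (-67 - 128)*(-1/11) = -195*(-1/11) = 195/11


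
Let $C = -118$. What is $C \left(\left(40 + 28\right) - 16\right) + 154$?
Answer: $-5982$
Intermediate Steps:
$C \left(\left(40 + 28\right) - 16\right) + 154 = - 118 \left(\left(40 + 28\right) - 16\right) + 154 = - 118 \left(68 - 16\right) + 154 = \left(-118\right) 52 + 154 = -6136 + 154 = -5982$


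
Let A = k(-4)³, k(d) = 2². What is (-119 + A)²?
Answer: 3025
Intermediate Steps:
k(d) = 4
A = 64 (A = 4³ = 64)
(-119 + A)² = (-119 + 64)² = (-55)² = 3025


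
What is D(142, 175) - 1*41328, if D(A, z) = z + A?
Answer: -41011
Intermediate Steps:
D(A, z) = A + z
D(142, 175) - 1*41328 = (142 + 175) - 1*41328 = 317 - 41328 = -41011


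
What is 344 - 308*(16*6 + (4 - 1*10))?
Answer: -27376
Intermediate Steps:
344 - 308*(16*6 + (4 - 1*10)) = 344 - 308*(96 + (4 - 10)) = 344 - 308*(96 - 6) = 344 - 308*90 = 344 - 27720 = -27376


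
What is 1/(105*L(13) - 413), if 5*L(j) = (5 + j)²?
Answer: 1/6391 ≈ 0.00015647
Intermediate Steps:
L(j) = (5 + j)²/5
1/(105*L(13) - 413) = 1/(105*((5 + 13)²/5) - 413) = 1/(105*((⅕)*18²) - 413) = 1/(105*((⅕)*324) - 413) = 1/(105*(324/5) - 413) = 1/(6804 - 413) = 1/6391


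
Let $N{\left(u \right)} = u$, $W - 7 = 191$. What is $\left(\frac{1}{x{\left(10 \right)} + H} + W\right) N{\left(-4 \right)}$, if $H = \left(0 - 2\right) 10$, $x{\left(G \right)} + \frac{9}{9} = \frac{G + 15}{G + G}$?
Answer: $- \frac{62552}{79} \approx -791.8$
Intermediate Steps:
$W = 198$ ($W = 7 + 191 = 198$)
$x{\left(G \right)} = -1 + \frac{15 + G}{2 G}$ ($x{\left(G \right)} = -1 + \frac{G + 15}{G + G} = -1 + \frac{15 + G}{2 G}$)
$H = -20$ ($H = \left(-2\right) 10 = -20$)
$\left(\frac{1}{x{\left(10 \right)} + H} + W\right) N{\left(-4 \right)} = \left(\frac{1}{\frac{15 - 10}{2 \cdot 10} - 20} + 198\right) \left(-4\right) = \left(\frac{1}{\frac{1}{2} \cdot \frac{1}{10} \left(15 - 10\right) - 20} + 198\right) \left(-4\right) = \left(\frac{1}{\frac{1}{2} \cdot \frac{1}{10} \cdot 5 - 20} + 198\right) \left(-4\right) = \left(\frac{1}{\frac{1}{4} - 20} + 198\right) \left(-4\right) = \left(\frac{1}{- \frac{79}{4}} + 198\right) \left(-4\right) = \left(- \frac{4}{79} + 198\right) \left(-4\right) = \frac{15638}{79} \left(-4\right) = - \frac{62552}{79}$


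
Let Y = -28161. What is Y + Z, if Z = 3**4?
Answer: -28080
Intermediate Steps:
Z = 81
Y + Z = -28161 + 81 = -28080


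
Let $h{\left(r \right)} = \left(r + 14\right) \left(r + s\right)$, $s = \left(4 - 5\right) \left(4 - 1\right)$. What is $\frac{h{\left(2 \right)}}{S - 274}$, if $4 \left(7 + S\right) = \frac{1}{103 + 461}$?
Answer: $\frac{36096}{633935} \approx 0.05694$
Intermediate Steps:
$s = -3$ ($s = \left(-1\right) 3 = -3$)
$S = - \frac{15791}{2256}$ ($S = -7 + \frac{1}{4 \left(103 + 461\right)} = -7 + \frac{1}{4 \cdot 564} = -7 + \frac{1}{4} \cdot \frac{1}{564} = -7 + \frac{1}{2256} = - \frac{15791}{2256} \approx -6.9996$)
$h{\left(r \right)} = \left(-3 + r\right) \left(14 + r\right)$ ($h{\left(r \right)} = \left(r + 14\right) \left(r - 3\right) = \left(14 + r\right) \left(-3 + r\right) = \left(-3 + r\right) \left(14 + r\right)$)
$\frac{h{\left(2 \right)}}{S - 274} = \frac{-42 + 2^{2} + 11 \cdot 2}{- \frac{15791}{2256} - 274} = \frac{-42 + 4 + 22}{- \frac{633935}{2256}} = \left(-16\right) \left(- \frac{2256}{633935}\right) = \frac{36096}{633935}$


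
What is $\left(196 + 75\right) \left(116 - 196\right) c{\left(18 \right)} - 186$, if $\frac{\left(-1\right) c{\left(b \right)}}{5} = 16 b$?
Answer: $31219014$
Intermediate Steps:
$c{\left(b \right)} = - 80 b$ ($c{\left(b \right)} = - 5 \cdot 16 b = - 80 b$)
$\left(196 + 75\right) \left(116 - 196\right) c{\left(18 \right)} - 186 = \left(196 + 75\right) \left(116 - 196\right) \left(\left(-80\right) 18\right) - 186 = 271 \left(-80\right) \left(-1440\right) - 186 = \left(-21680\right) \left(-1440\right) - 186 = 31219200 - 186 = 31219014$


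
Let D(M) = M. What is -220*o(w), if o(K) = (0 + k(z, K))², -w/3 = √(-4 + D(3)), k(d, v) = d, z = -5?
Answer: -5500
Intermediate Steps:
w = -3*I (w = -3*√(-4 + 3) = -3*I ≈ -3.0*I)
o(K) = 25 (o(K) = (0 - 5)² = (-5)² = 25)
-220*o(w) = -220*25 = -5500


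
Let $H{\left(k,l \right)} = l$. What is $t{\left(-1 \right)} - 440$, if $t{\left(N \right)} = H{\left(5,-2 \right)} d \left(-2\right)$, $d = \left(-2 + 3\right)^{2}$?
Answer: $-436$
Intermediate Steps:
$d = 1$ ($d = 1^{2} = 1$)
$t{\left(N \right)} = 4$ ($t{\left(N \right)} = \left(-2\right) 1 \left(-2\right) = \left(-2\right) \left(-2\right) = 4$)
$t{\left(-1 \right)} - 440 = 4 - 440 = -436$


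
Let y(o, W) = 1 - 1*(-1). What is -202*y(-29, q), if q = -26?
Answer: -404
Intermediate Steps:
y(o, W) = 2 (y(o, W) = 1 + 1 = 2)
-202*y(-29, q) = -202*2 = -404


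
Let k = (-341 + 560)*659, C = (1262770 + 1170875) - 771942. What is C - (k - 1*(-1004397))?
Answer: 512985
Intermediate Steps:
C = 1661703 (C = 2433645 - 771942 = 1661703)
k = 144321 (k = 219*659 = 144321)
C - (k - 1*(-1004397)) = 1661703 - (144321 - 1*(-1004397)) = 1661703 - (144321 + 1004397) = 1661703 - 1*1148718 = 1661703 - 1148718 = 512985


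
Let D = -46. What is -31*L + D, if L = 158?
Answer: -4944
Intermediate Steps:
-31*L + D = -31*158 - 46 = -4898 - 46 = -4944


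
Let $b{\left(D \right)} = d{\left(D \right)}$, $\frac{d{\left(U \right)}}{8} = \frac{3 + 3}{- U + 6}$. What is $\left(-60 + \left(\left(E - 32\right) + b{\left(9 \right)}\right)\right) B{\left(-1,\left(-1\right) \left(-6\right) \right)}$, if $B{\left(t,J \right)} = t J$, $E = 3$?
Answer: $630$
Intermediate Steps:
$d{\left(U \right)} = \frac{48}{6 - U}$ ($d{\left(U \right)} = 8 \frac{3 + 3}{- U + 6} = 8 \frac{6}{6 - U} = \frac{48}{6 - U}$)
$b{\left(D \right)} = - \frac{48}{-6 + D}$
$B{\left(t,J \right)} = J t$
$\left(-60 + \left(\left(E - 32\right) + b{\left(9 \right)}\right)\right) B{\left(-1,\left(-1\right) \left(-6\right) \right)} = \left(-60 + \left(\left(3 - 32\right) - \frac{48}{-6 + 9}\right)\right) \left(-1\right) \left(-6\right) \left(-1\right) = \left(-60 + \left(\left(3 - 32\right) - \frac{48}{3}\right)\right) 6 \left(-1\right) = \left(-60 - 45\right) \left(-6\right) = \left(-105\right) \left(-6\right) = 630$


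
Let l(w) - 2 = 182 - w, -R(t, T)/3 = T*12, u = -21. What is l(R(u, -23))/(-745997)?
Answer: 92/106571 ≈ 0.00086327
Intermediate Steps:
R(t, T) = -36*T (R(t, T) = -3*T*12 = -36*T)
l(w) = 184 - w (l(w) = 2 + (182 - w) = 184 - w)
l(R(u, -23))/(-745997) = (184 - (-36)*(-23))/(-745997) = (184 - 1*828)*(-1/745997) = (184 - 828)*(-1/745997) = -644*(-1/745997) = 92/106571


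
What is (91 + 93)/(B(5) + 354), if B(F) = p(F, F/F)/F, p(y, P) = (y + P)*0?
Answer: 92/177 ≈ 0.51977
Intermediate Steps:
p(y, P) = 0 (p(y, P) = (P + y)*0 = 0)
B(F) = 0 (B(F) = 0/F = 0)
(91 + 93)/(B(5) + 354) = (91 + 93)/(0 + 354) = 184/354 = 184*(1/354) = 92/177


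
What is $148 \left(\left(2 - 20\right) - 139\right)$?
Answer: $-23236$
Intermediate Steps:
$148 \left(\left(2 - 20\right) - 139\right) = 148 \left(-18 - 139\right) = 148 \left(-157\right) = -23236$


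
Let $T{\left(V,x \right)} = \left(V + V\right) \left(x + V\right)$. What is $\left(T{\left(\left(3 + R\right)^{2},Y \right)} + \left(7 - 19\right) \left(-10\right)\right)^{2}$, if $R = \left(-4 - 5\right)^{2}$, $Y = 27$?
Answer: $9991085187733056$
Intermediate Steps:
$R = 81$ ($R = \left(-9\right)^{2} = 81$)
$T{\left(V,x \right)} = 2 V \left(V + x\right)$
$\left(T{\left(\left(3 + R\right)^{2},Y \right)} + \left(7 - 19\right) \left(-10\right)\right)^{2} = \left(2 \left(3 + 81\right)^{2} \left(\left(3 + 81\right)^{2} + 27\right) + \left(7 - 19\right) \left(-10\right)\right)^{2} = \left(2 \cdot 84^{2} \left(84^{2} + 27\right) - -120\right)^{2} = \left(2 \cdot 7056 \left(7056 + 27\right) + 120\right)^{2} = \left(2 \cdot 7056 \cdot 7083 + 120\right)^{2} = \left(99955296 + 120\right)^{2} = 99955416^{2} = 9991085187733056$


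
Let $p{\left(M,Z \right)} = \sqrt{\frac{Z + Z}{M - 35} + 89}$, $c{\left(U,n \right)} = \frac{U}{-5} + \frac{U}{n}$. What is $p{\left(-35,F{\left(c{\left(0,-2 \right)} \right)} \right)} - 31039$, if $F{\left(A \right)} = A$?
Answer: $-31039 + \sqrt{89} \approx -31030.0$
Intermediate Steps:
$c{\left(U,n \right)} = - \frac{U}{5} + \frac{U}{n}$ ($c{\left(U,n \right)} = U \left(- \frac{1}{5}\right) + \frac{U}{n} = - \frac{U}{5} + \frac{U}{n}$)
$p{\left(M,Z \right)} = \sqrt{89 + \frac{2 Z}{-35 + M}}$ ($p{\left(M,Z \right)} = \sqrt{\frac{2 Z}{-35 + M} + 89} = \sqrt{89 + \frac{2 Z}{-35 + M}}$)
$p{\left(-35,F{\left(c{\left(0,-2 \right)} \right)} \right)} - 31039 = \sqrt{\frac{-3115 + 2 \left(\left(- \frac{1}{5}\right) 0 + \frac{0}{-2}\right) + 89 \left(-35\right)}{-35 - 35}} - 31039 = \sqrt{\frac{-3115 + 2 \left(0 + 0 \left(- \frac{1}{2}\right)\right) - 3115}{-70}} - 31039 = \sqrt{- \frac{-3115 + 2 \left(0 + 0\right) - 3115}{70}} - 31039 = \sqrt{- \frac{-3115 + 2 \cdot 0 - 3115}{70}} - 31039 = \sqrt{- \frac{-3115 + 0 - 3115}{70}} - 31039 = \sqrt{\left(- \frac{1}{70}\right) \left(-6230\right)} - 31039 = \sqrt{89} - 31039 = -31039 + \sqrt{89}$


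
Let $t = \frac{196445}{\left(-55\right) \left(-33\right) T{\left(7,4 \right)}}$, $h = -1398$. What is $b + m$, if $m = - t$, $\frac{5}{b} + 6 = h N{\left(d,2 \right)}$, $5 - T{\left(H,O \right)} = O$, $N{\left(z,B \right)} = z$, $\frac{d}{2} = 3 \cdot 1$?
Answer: $- \frac{109931227}{1015674} \approx -108.23$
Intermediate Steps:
$d = 6$ ($d = 2 \cdot 3 \cdot 1 = 2 \cdot 3 = 6$)
$T{\left(H,O \right)} = 5 - O$
$b = - \frac{5}{8394}$ ($b = \frac{5}{-6 - 8388} = \frac{5}{-8394} = 5 \left(- \frac{1}{8394}\right) = - \frac{5}{8394} \approx -0.00059566$)
$t = \frac{39289}{363}$ ($t = \frac{196445}{\left(-55\right) \left(-33\right) \left(5 - 4\right)} = \frac{196445}{1815 \left(5 - 4\right)} = \frac{196445}{1815 \cdot 1} = \frac{196445}{1815} = 196445 \cdot \frac{1}{1815} = \frac{39289}{363} \approx 108.23$)
$m = - \frac{39289}{363}$ ($m = \left(-1\right) \frac{39289}{363} = - \frac{39289}{363} \approx -108.23$)
$b + m = - \frac{5}{8394} - \frac{39289}{363} = - \frac{109931227}{1015674}$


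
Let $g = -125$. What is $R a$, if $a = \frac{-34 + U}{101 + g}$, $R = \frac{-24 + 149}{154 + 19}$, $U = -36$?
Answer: $\frac{4375}{2076} \approx 2.1074$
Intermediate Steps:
$R = \frac{125}{173} \approx 0.72254$
$a = \frac{35}{12}$ ($a = \frac{-34 - 36}{101 - 125} = - \frac{70}{-24} = \left(-70\right) \left(- \frac{1}{24}\right) = \frac{35}{12} \approx 2.9167$)
$R a = \frac{125}{173} \cdot \frac{35}{12} = \frac{4375}{2076}$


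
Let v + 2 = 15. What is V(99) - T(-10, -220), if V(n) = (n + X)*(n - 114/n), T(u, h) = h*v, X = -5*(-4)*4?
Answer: 672371/33 ≈ 20375.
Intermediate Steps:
v = 13 (v = -2 + 15 = 13)
X = 80 (X = 20*4 = 80)
T(u, h) = 13*h (T(u, h) = h*13 = 13*h)
V(n) = (80 + n)*(n - 114/n) (V(n) = (n + 80)*(n - 114/n) = (80 + n)*(n - 114/n))
V(99) - T(-10, -220) = (-114 + 99² - 9120/99 + 80*99) - 13*(-220) = (-114 + 9801 - 9120*1/99 + 7920) - 1*(-2860) = (-114 + 9801 - 3040/33 + 7920) + 2860 = 577991/33 + 2860 = 672371/33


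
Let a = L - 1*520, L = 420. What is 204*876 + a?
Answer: 178604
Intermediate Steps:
a = -100 (a = 420 - 1*520 = 420 - 520 = -100)
204*876 + a = 204*876 - 100 = 178704 - 100 = 178604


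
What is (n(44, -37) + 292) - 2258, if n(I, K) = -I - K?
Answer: -1973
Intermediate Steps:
(n(44, -37) + 292) - 2258 = ((-1*44 - 1*(-37)) + 292) - 2258 = ((-44 + 37) + 292) - 2258 = (-7 + 292) - 2258 = 285 - 2258 = -1973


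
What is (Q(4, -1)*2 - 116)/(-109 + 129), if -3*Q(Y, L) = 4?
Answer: -89/15 ≈ -5.9333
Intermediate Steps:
Q(Y, L) = -4/3 (Q(Y, L) = -⅓*4 = -4/3)
(Q(4, -1)*2 - 116)/(-109 + 129) = (-4/3*2 - 116)/(-109 + 129) = (-8/3 - 116)/20 = -356/3*1/20 = -89/15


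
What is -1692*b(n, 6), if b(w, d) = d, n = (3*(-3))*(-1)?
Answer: -10152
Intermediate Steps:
n = 9 (n = -9*(-1) = 9)
-1692*b(n, 6) = -1692*6 = -10152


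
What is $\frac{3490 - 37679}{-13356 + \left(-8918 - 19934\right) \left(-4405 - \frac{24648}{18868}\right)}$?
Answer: $- \frac{161269513}{599612749792} \approx -0.00026896$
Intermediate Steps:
$\frac{3490 - 37679}{-13356 + \left(-8918 - 19934\right) \left(-4405 - \frac{24648}{18868}\right)} = - \frac{34189}{-13356 - 28852 \left(-4405 - \frac{6162}{4717}\right)} = - \frac{34189}{-13356 - - \frac{599675750044}{4717}} = - \frac{34189}{-13356 + \frac{599675750044}{4717}} = - \frac{34189}{\frac{599612749792}{4717}} = \left(-34189\right) \frac{4717}{599612749792} = - \frac{161269513}{599612749792}$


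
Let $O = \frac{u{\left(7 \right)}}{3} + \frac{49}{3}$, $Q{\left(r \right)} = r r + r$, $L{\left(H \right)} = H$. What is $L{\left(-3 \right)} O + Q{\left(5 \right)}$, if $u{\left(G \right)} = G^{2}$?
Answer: $-68$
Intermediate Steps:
$Q{\left(r \right)} = r + r^{2}$ ($Q{\left(r \right)} = r^{2} + r = r + r^{2}$)
$O = \frac{98}{3}$ ($O = \frac{7^{2}}{3} + \frac{49}{3} = 49 \cdot \frac{1}{3} + 49 \cdot \frac{1}{3} = \frac{49}{3} + \frac{49}{3} = \frac{98}{3} \approx 32.667$)
$L{\left(-3 \right)} O + Q{\left(5 \right)} = \left(-3\right) \frac{98}{3} + 5 \left(1 + 5\right) = -98 + 5 \cdot 6 = -98 + 30 = -68$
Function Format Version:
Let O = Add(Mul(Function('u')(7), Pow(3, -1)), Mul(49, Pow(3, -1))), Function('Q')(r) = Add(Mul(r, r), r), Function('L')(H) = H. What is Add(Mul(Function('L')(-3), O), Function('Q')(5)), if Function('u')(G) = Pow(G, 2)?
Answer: -68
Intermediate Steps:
Function('Q')(r) = Add(r, Pow(r, 2)) (Function('Q')(r) = Add(Pow(r, 2), r) = Add(r, Pow(r, 2)))
O = Rational(98, 3) (O = Add(Mul(Pow(7, 2), Pow(3, -1)), Mul(49, Pow(3, -1))) = Add(Mul(49, Rational(1, 3)), Mul(49, Rational(1, 3))) = Add(Rational(49, 3), Rational(49, 3)) = Rational(98, 3) ≈ 32.667)
Add(Mul(Function('L')(-3), O), Function('Q')(5)) = Add(Mul(-3, Rational(98, 3)), Mul(5, Add(1, 5))) = Add(-98, Mul(5, 6)) = Add(-98, 30) = -68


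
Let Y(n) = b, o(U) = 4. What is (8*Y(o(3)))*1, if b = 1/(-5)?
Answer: -8/5 ≈ -1.6000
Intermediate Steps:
b = -1/5 ≈ -0.20000
Y(n) = -1/5
(8*Y(o(3)))*1 = (8*(-1/5))*1 = -8/5*1 = -8/5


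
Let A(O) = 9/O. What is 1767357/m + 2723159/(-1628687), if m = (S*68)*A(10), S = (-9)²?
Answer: 1591651181369/4485403998 ≈ 354.85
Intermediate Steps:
S = 81
m = 24786/5 (m = (81*68)*(9/10) = 5508*(9*(⅒)) = 5508*(9/10) = 24786/5 ≈ 4957.2)
1767357/m + 2723159/(-1628687) = 1767357/(24786/5) + 2723159/(-1628687) = 1767357*(5/24786) + 2723159*(-1/1628687) = 981865/2754 - 2723159/1628687 = 1591651181369/4485403998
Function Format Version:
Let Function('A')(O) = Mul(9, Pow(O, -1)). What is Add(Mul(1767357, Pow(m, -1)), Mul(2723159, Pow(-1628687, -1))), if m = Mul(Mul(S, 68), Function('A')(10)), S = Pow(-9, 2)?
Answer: Rational(1591651181369, 4485403998) ≈ 354.85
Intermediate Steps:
S = 81
m = Rational(24786, 5) (m = Mul(Mul(81, 68), Mul(9, Pow(10, -1))) = Mul(5508, Mul(9, Rational(1, 10))) = Mul(5508, Rational(9, 10)) = Rational(24786, 5) ≈ 4957.2)
Add(Mul(1767357, Pow(m, -1)), Mul(2723159, Pow(-1628687, -1))) = Add(Mul(1767357, Pow(Rational(24786, 5), -1)), Mul(2723159, Pow(-1628687, -1))) = Add(Mul(1767357, Rational(5, 24786)), Mul(2723159, Rational(-1, 1628687))) = Add(Rational(981865, 2754), Rational(-2723159, 1628687)) = Rational(1591651181369, 4485403998)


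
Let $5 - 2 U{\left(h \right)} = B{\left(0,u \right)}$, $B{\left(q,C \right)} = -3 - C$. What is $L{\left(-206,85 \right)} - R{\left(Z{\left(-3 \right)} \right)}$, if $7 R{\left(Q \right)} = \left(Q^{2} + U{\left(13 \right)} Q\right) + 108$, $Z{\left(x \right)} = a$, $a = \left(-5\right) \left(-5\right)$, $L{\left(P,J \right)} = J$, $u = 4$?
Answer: $- \frac{288}{7} \approx -41.143$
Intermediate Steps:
$U{\left(h \right)} = 6$ ($U{\left(h \right)} = \frac{5}{2} - \frac{-3 - 4}{2} = \frac{5}{2} - - \frac{7}{2} = \frac{5}{2} + \frac{7}{2} = 6$)
$a = 25$
$Z{\left(x \right)} = 25$
$R{\left(Q \right)} = \frac{108}{7} + \frac{Q^{2}}{7} + \frac{6 Q}{7}$ ($R{\left(Q \right)} = \frac{\left(Q^{2} + 6 Q\right) + 108}{7} = \frac{108 + Q^{2} + 6 Q}{7} = \frac{108}{7} + \frac{Q^{2}}{7} + \frac{6 Q}{7}$)
$L{\left(-206,85 \right)} - R{\left(Z{\left(-3 \right)} \right)} = 85 - \left(\frac{108}{7} + \frac{25^{2}}{7} + \frac{6}{7} \cdot 25\right) = 85 - \left(\frac{108}{7} + \frac{1}{7} \cdot 625 + \frac{150}{7}\right) = 85 - \left(\frac{108}{7} + \frac{625}{7} + \frac{150}{7}\right) = 85 - \frac{883}{7} = - \frac{288}{7}$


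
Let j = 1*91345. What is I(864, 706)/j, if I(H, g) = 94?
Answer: 94/91345 ≈ 0.0010291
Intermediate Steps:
j = 91345
I(864, 706)/j = 94/91345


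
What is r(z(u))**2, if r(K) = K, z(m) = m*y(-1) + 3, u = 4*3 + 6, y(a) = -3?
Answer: 2601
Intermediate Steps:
u = 18 (u = 12 + 6 = 18)
z(m) = 3 - 3*m (z(m) = m*(-3) + 3 = -3*m + 3 = 3 - 3*m)
r(z(u))**2 = (3 - 3*18)**2 = (3 - 54)**2 = (-51)**2 = 2601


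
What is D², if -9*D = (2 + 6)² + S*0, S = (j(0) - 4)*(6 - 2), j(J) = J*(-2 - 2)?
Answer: 4096/81 ≈ 50.568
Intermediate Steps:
j(J) = -4*J (j(J) = J*(-4) = -4*J)
S = -16 (S = (-4*0 - 4)*(6 - 2) = (0 - 4)*4 = -4*4 = -16)
D = -64/9 (D = -((2 + 6)² - 16*0)/9 = -(8² + 0)/9 = -(64 + 0)/9 = -⅑*64 = -64/9 ≈ -7.1111)
D² = (-64/9)² = 4096/81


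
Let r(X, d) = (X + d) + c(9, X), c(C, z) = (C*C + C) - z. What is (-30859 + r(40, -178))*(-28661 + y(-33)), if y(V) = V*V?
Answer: 853270684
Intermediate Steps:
y(V) = V²
c(C, z) = C + C² - z (c(C, z) = (C² + C) - z = (C + C²) - z = C + C² - z)
r(X, d) = 90 + d (r(X, d) = (X + d) + (9 + 9² - X) = (X + d) + (9 + 81 - X) = (X + d) + (90 - X) = 90 + d)
(-30859 + r(40, -178))*(-28661 + y(-33)) = (-30859 + (90 - 178))*(-28661 + (-33)²) = (-30859 - 88)*(-28661 + 1089) = -30947*(-27572) = 853270684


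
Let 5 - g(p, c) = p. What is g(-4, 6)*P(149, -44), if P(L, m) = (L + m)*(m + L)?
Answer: 99225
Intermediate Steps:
g(p, c) = 5 - p
P(L, m) = (L + m)² (P(L, m) = (L + m)*(L + m) = (L + m)²)
g(-4, 6)*P(149, -44) = (5 - 1*(-4))*(149 - 44)² = (5 + 4)*105² = 9*11025 = 99225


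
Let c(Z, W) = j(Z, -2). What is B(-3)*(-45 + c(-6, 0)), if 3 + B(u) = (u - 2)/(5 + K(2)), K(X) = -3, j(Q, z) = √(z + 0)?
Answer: 495/2 - 11*I*√2/2 ≈ 247.5 - 7.7782*I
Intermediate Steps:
j(Q, z) = √z
c(Z, W) = I*√2 (c(Z, W) = √(-2) = I*√2)
B(u) = -4 + u/2 (B(u) = -3 + (u - 2)/(5 - 3) = -3 + (-2 + u)/2 = -3 + (-2 + u)*(½) = -3 + (-1 + u/2) = -4 + u/2)
B(-3)*(-45 + c(-6, 0)) = (-4 + (½)*(-3))*(-45 + I*√2) = (-4 - 3/2)*(-45 + I*√2) = -11*(-45 + I*√2)/2 = 495/2 - 11*I*√2/2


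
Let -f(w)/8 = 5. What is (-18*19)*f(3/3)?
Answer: 13680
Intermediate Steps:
f(w) = -40 (f(w) = -8*5 = -40)
(-18*19)*f(3/3) = -18*19*(-40) = -342*(-40) = 13680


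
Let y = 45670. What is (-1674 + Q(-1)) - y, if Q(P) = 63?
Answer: -47281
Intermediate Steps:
(-1674 + Q(-1)) - y = (-1674 + 63) - 1*45670 = -1611 - 45670 = -47281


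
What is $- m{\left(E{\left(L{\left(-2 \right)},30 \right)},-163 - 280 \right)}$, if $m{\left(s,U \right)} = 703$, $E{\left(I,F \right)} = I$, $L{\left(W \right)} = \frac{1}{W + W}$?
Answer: $-703$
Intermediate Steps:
$L{\left(W \right)} = \frac{1}{2 W}$
$- m{\left(E{\left(L{\left(-2 \right)},30 \right)},-163 - 280 \right)} = \left(-1\right) 703 = -703$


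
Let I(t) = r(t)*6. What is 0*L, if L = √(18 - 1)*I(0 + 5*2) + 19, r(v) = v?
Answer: 0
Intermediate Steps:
I(t) = 6*t (I(t) = t*6 = 6*t)
L = 19 + 60*√17 (L = √(18 - 1)*(6*(0 + 5*2)) + 19 = √17*(6*(0 + 10)) + 19 = √17*(6*10) + 19 = √17*60 + 19 = 60*√17 + 19 = 19 + 60*√17 ≈ 266.39)
0*L = 0*(19 + 60*√17) = 0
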